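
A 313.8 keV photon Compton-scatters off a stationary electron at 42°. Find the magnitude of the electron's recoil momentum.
1.1402e-22 kg·m/s

The electron is initially at rest, so by conservation of momentum:
p⃗_e = p⃗₀ − p⃗'  (incident photon momentum minus scattered photon momentum)

Photon momentum magnitudes (p = h/λ = E/c):
λ₀ = hc/E₀ = 3.9511 pm → p₀ = h/λ₀ = 1.6770e-22 kg·m/s
Δλ = λ_C(1 − cos 42°) = 0.6232 pm
λ' = 4.5743 pm → p' = h/λ' = 1.4486e-22 kg·m/s

The scattered photon makes angle θ = 42° with the incident direction, so by the law of cosines:
|p⃗_e|² = p₀² + p'² − 2p₀p'cos θ
|p⃗_e|² = (1.6770e-22)² + (1.4486e-22)² − 2·1.6770e-22·1.4486e-22·cos(42°)
|p⃗_e| = 1.1402e-22 kg·m/s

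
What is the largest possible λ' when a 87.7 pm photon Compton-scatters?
92.5526 pm (at θ = 180°)

The Compton shift is Δλ = λ_C(1 − cos θ).

Since cos θ ranges from −1 to 1, the factor (1 − cos θ) ranges from 0 to 2; the maximum shift occurs at θ = 180° (backscattering):
Δλ_max = 2λ_C = 2 × 2.4263 pm = 4.8526 pm

Maximum scattered wavelength:
λ'_max = λ₀ + Δλ_max = 87.7 + 4.8526 = 92.5526 pm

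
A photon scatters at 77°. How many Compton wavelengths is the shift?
0.7750 λ_C

The Compton shift formula is:
Δλ = λ_C(1 - cos θ)

Dividing both sides by λ_C:
Δλ/λ_C = 1 - cos θ

For θ = 77°:
Δλ/λ_C = 1 - cos(77°)
Δλ/λ_C = 1 - 0.2250
Δλ/λ_C = 0.7750

This means the shift is 0.7750 × λ_C = 1.8805 pm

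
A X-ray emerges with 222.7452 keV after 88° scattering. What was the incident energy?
384.5000 keV

Convert final energy to wavelength (hc ≈ 1239.842 keV·pm):
λ' = hc/E' = 1239.842 / 222.7452 = 5.5662 pm

Calculate the Compton shift:
Δλ = λ_C(1 - cos(88°))
Δλ = 2.4263 × (1 - cos(88°))
Δλ = 2.3416 pm

Initial wavelength:
λ = λ' - Δλ = 5.5662 - 2.3416 = 3.2246 pm

Initial energy:
E = hc/λ = 1239.842 / 3.2246 = 384.5000 keV

(Intermediate values are shown rounded; full precision is carried through to the final answer.)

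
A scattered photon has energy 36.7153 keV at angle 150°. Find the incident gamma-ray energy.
42.4000 keV

Convert final energy to wavelength (hc ≈ 1239.842 keV·pm):
λ' = hc/E' = 1239.842 / 36.7153 = 33.7691 pm

Calculate the Compton shift:
Δλ = λ_C(1 - cos(150°))
Δλ = 2.4263 × (1 - cos(150°))
Δλ = 4.5276 pm

Initial wavelength:
λ = λ' - Δλ = 33.7691 - 4.5276 = 29.2415 pm

Initial energy:
E = hc/λ = 1239.842 / 29.2415 = 42.4000 keV

(Intermediate values are shown rounded; full precision is carried through to the final answer.)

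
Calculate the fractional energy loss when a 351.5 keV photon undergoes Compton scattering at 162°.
0.5730 (or 57.30%)

Calculate initial and final photon energies:

Initial: E₀ = 351.5 keV → λ₀ = 3.5273 pm
Compton shift: Δλ = 4.7339 pm
Final wavelength: λ' = 8.2612 pm
Final energy: E' = 150.0809 keV

Fractional energy loss:
(E₀ - E')/E₀ = (351.5000 - 150.0809)/351.5000
= 201.4191/351.5000
= 0.5730
= 57.30%

(Intermediate values are shown rounded; full precision is carried through to the final answer.)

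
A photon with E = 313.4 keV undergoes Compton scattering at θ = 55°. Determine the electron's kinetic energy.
64.9713 keV

By energy conservation: K_e = E_initial - E_final

First find the scattered photon energy:
Initial wavelength: λ = hc/E = 3.9561 pm
Compton shift: Δλ = λ_C(1 - cos(55°)) = 1.0346 pm
Final wavelength: λ' = 3.9561 + 1.0346 = 4.9907 pm
Final photon energy: E' = hc/λ' = 248.4287 keV

Electron kinetic energy:
K_e = E - E' = 313.4000 - 248.4287 = 64.9713 keV

(Intermediate values are shown rounded; full precision is carried through to the final answer.)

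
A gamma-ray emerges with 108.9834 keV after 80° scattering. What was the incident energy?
132.3000 keV

Convert final energy to wavelength (hc ≈ 1239.842 keV·pm):
λ' = hc/E' = 1239.842 / 108.9834 = 11.3764 pm

Calculate the Compton shift:
Δλ = λ_C(1 - cos(80°))
Δλ = 2.4263 × (1 - cos(80°))
Δλ = 2.0050 pm

Initial wavelength:
λ = λ' - Δλ = 11.3764 - 2.0050 = 9.3714 pm

Initial energy:
E = hc/λ = 1239.842 / 9.3714 = 132.3000 keV

(Intermediate values are shown rounded; full precision is carried through to the final answer.)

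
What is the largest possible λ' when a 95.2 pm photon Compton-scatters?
100.0526 pm (at θ = 180°)

The Compton shift is Δλ = λ_C(1 − cos θ).

Since cos θ ranges from −1 to 1, the factor (1 − cos θ) ranges from 0 to 2; the maximum shift occurs at θ = 180° (backscattering):
Δλ_max = 2λ_C = 2 × 2.4263 pm = 4.8526 pm

Maximum scattered wavelength:
λ'_max = λ₀ + Δλ_max = 95.2 + 4.8526 = 100.0526 pm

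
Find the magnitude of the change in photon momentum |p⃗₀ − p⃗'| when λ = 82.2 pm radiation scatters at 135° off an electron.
1.4538e-23 kg·m/s

Photon momentum magnitude is p = h/λ.

Initial momentum:
p₀ = h/λ = 6.6261e-34/8.2200e-11 = 8.0609e-24 kg·m/s

After scattering:
λ' = λ + Δλ = 82.2 + 4.1420 = 86.3420 pm
p' = h/λ' = 6.6261e-34/8.6342e-11 = 7.6742e-24 kg·m/s

Momentum is a vector; the scattered photon's direction makes angle θ = 135° with the incident direction. The magnitude of the vector change Δp⃗ = p⃗₀ − p⃗' is found from the law of cosines:
|Δp⃗|² = p₀² + p'² − 2p₀p'cos θ
|Δp⃗|² = (8.0609e-24)² + (7.6742e-24)² − 2·8.0609e-24·7.6742e-24·cos(135°)
|Δp⃗| = 1.4538e-23 kg·m/s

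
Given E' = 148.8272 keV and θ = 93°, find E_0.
214.6000 keV

Convert final energy to wavelength (hc ≈ 1239.842 keV·pm):
λ' = hc/E' = 1239.842 / 148.8272 = 8.3307 pm

Calculate the Compton shift:
Δλ = λ_C(1 - cos(93°))
Δλ = 2.4263 × (1 - cos(93°))
Δλ = 2.5533 pm

Initial wavelength:
λ = λ' - Δλ = 8.3307 - 2.5533 = 5.7775 pm

Initial energy:
E = hc/λ = 1239.842 / 5.7775 = 214.6000 keV

(Intermediate values are shown rounded; full precision is carried through to the final answer.)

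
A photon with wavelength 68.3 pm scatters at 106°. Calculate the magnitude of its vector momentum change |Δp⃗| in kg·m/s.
1.5162e-23 kg·m/s

Photon momentum magnitude is p = h/λ.

Initial momentum:
p₀ = h/λ = 6.6261e-34/6.8300e-11 = 9.7014e-24 kg·m/s

After scattering:
λ' = λ + Δλ = 68.3 + 3.0951 = 71.3951 pm
p' = h/λ' = 6.6261e-34/7.1395e-11 = 9.2808e-24 kg·m/s

Momentum is a vector; the scattered photon's direction makes angle θ = 106° with the incident direction. The magnitude of the vector change Δp⃗ = p⃗₀ − p⃗' is found from the law of cosines:
|Δp⃗|² = p₀² + p'² − 2p₀p'cos θ
|Δp⃗|² = (9.7014e-24)² + (9.2808e-24)² − 2·9.7014e-24·9.2808e-24·cos(106°)
|Δp⃗| = 1.5162e-23 kg·m/s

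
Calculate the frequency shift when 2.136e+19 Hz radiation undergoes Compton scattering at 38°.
7.551e+17 Hz (decrease)

Convert frequency to wavelength (c = 299792458 m/s):
λ₀ = c/f₀ = 299792458/2.136e+19 = 1.4035227e-11 m = 14.0352 pm

Calculate Compton shift:
Δλ = λ_C(1 - cos(38°)) = 0.5144 pm

Final wavelength:
λ' = λ₀ + Δλ = 14.0352 + 0.5144 = 14.5496 pm

Final frequency:
f' = c/λ' = 299792458/1.4549579e-11 = 2.0604889e+19 Hz

Frequency shift (decrease):
Δf = f₀ - f' = 2.136e+19 - 2.0604889e+19 = 7.551e+17 Hz

(Intermediate values are shown rounded; full precision is carried through to the final answer.)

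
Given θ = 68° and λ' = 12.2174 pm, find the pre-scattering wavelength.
10.7000 pm

From λ' = λ + Δλ, we have λ = λ' - Δλ

First calculate the Compton shift:
Δλ = λ_C(1 - cos θ)
Δλ = 2.4263 × (1 - cos(68°))
Δλ = 2.4263 × 0.6254
Δλ = 1.5174 pm

Initial wavelength:
λ = λ' - Δλ
λ = 12.2174 - 1.5174
λ = 10.7000 pm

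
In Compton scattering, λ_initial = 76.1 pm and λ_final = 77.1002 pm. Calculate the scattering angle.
54.00°

First find the wavelength shift:
Δλ = λ' - λ = 77.1002 - 76.1 = 1.0002 pm

Using Δλ = λ_C(1 - cos θ), with λ_C = h/(m_e·c) ≈ 2.42631024 pm:
cos θ = 1 - Δλ/λ_C
cos θ = 1 - 1.0002/2.42631024
cos θ = 0.587769

θ = arccos(0.587769)
θ = 54.00°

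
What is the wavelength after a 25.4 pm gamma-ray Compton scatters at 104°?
28.4133 pm

Using the Compton scattering formula:
λ' = λ + Δλ = λ + λ_C(1 - cos θ)

Given:
- Initial wavelength λ = 25.4 pm
- Scattering angle θ = 104°
- Compton wavelength λ_C ≈ 2.4263 pm

Calculate the shift:
Δλ = 2.4263 × (1 - cos(104°))
Δλ = 2.4263 × 1.2419
Δλ = 3.0133 pm

Final wavelength:
λ' = 25.4 + 3.0133 = 28.4133 pm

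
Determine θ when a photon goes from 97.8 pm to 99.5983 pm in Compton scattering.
75.00°

First find the wavelength shift:
Δλ = λ' - λ = 99.5983 - 97.8 = 1.7983 pm

Using Δλ = λ_C(1 - cos θ), with λ_C = h/(m_e·c) ≈ 2.42631024 pm:
cos θ = 1 - Δλ/λ_C
cos θ = 1 - 1.7983/2.42631024
cos θ = 0.258833

θ = arccos(0.258833)
θ = 75.00°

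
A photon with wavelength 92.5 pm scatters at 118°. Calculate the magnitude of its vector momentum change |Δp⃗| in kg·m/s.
1.2053e-23 kg·m/s

Photon momentum magnitude is p = h/λ.

Initial momentum:
p₀ = h/λ = 6.6261e-34/9.2500e-11 = 7.1633e-24 kg·m/s

After scattering:
λ' = λ + Δλ = 92.5 + 3.5654 = 96.0654 pm
p' = h/λ' = 6.6261e-34/9.6065e-11 = 6.8975e-24 kg·m/s

Momentum is a vector; the scattered photon's direction makes angle θ = 118° with the incident direction. The magnitude of the vector change Δp⃗ = p⃗₀ − p⃗' is found from the law of cosines:
|Δp⃗|² = p₀² + p'² − 2p₀p'cos θ
|Δp⃗|² = (7.1633e-24)² + (6.8975e-24)² − 2·7.1633e-24·6.8975e-24·cos(118°)
|Δp⃗| = 1.2053e-23 kg·m/s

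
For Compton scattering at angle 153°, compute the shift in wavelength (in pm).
4.5882 pm

Using the Compton scattering formula:
Δλ = λ_C(1 - cos θ)

where λ_C = h/(m_e·c) ≈ 2.4263 pm is the Compton wavelength of an electron.

For θ = 153°:
cos(153°) = -0.8910
1 - cos(153°) = 1.8910

Δλ = 2.4263 × 1.8910
Δλ = 4.5882 pm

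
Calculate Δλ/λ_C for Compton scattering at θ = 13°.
0.0256 λ_C

The Compton shift formula is:
Δλ = λ_C(1 - cos θ)

Dividing both sides by λ_C:
Δλ/λ_C = 1 - cos θ

For θ = 13°:
Δλ/λ_C = 1 - cos(13°)
Δλ/λ_C = 1 - 0.9744
Δλ/λ_C = 0.0256

This means the shift is 0.0256 × λ_C = 0.0622 pm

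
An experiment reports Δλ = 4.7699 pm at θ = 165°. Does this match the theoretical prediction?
Yes, consistent

Calculate the expected shift for θ = 165°:

Δλ_expected = λ_C(1 - cos(165°))
Δλ_expected = 2.4263 × (1 - cos(165°))
Δλ_expected = 2.4263 × 1.9659
Δλ_expected = 4.7699 pm

Given shift: 4.7699 pm
Expected shift: 4.7699 pm
Difference: 0.0000 pm

The values match. This is consistent with Compton scattering at the stated angle.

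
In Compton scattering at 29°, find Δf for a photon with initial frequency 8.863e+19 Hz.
7.313e+18 Hz (decrease)

Convert frequency to wavelength (c = 299792458 m/s):
λ₀ = c/f₀ = 299792458/8.863e+19 = 3.3825167e-12 m = 3.3825 pm

Calculate Compton shift:
Δλ = λ_C(1 - cos(29°)) = 0.3042 pm

Final wavelength:
λ' = λ₀ + Δλ = 3.3825 + 0.3042 = 3.6867 pm

Final frequency:
f' = c/λ' = 299792458/3.6867282e-12 = 8.1316669e+19 Hz

Frequency shift (decrease):
Δf = f₀ - f' = 8.863e+19 - 8.1316669e+19 = 7.313e+18 Hz

(Intermediate values are shown rounded; full precision is carried through to the final answer.)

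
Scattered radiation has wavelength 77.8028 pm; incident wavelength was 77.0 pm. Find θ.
48.00°

First find the wavelength shift:
Δλ = λ' - λ = 77.8028 - 77.0 = 0.8028 pm

Using Δλ = λ_C(1 - cos θ), with λ_C = h/(m_e·c) ≈ 2.42631024 pm:
cos θ = 1 - Δλ/λ_C
cos θ = 1 - 0.8028/2.42631024
cos θ = 0.669127

θ = arccos(0.669127)
θ = 48.00°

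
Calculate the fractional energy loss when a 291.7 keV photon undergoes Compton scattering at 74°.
0.2925 (or 29.25%)

Calculate initial and final photon energies:

Initial: E₀ = 291.7 keV → λ₀ = 4.2504 pm
Compton shift: Δλ = 1.7575 pm
Final wavelength: λ' = 6.0079 pm
Final energy: E' = 206.3676 keV

Fractional energy loss:
(E₀ - E')/E₀ = (291.7000 - 206.3676)/291.7000
= 85.3324/291.7000
= 0.2925
= 29.25%

(Intermediate values are shown rounded; full precision is carried through to the final answer.)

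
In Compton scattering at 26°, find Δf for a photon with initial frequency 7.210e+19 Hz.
4.021e+18 Hz (decrease)

Convert frequency to wavelength (c = 299792458 m/s):
λ₀ = c/f₀ = 299792458/7.210e+19 = 4.1580091e-12 m = 4.1580 pm

Calculate Compton shift:
Δλ = λ_C(1 - cos(26°)) = 0.2456 pm

Final wavelength:
λ' = λ₀ + Δλ = 4.1580 + 0.2456 = 4.4036 pm

Final frequency:
f' = c/λ' = 299792458/4.4035662e-12 = 6.8079472e+19 Hz

Frequency shift (decrease):
Δf = f₀ - f' = 7.210e+19 - 6.8079472e+19 = 4.021e+18 Hz

(Intermediate values are shown rounded; full precision is carried through to the final answer.)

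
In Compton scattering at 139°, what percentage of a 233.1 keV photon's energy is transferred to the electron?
0.4446 (or 44.46%)

Calculate initial and final photon energies:

Initial: E₀ = 233.1 keV → λ₀ = 5.3189 pm
Compton shift: Δλ = 4.2575 pm
Final wavelength: λ' = 9.5764 pm
Final energy: E' = 129.4685 keV

Fractional energy loss:
(E₀ - E')/E₀ = (233.1000 - 129.4685)/233.1000
= 103.6315/233.1000
= 0.4446
= 44.46%

(Intermediate values are shown rounded; full precision is carried through to the final answer.)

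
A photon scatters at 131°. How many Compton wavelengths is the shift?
1.6561 λ_C

The Compton shift formula is:
Δλ = λ_C(1 - cos θ)

Dividing both sides by λ_C:
Δλ/λ_C = 1 - cos θ

For θ = 131°:
Δλ/λ_C = 1 - cos(131°)
Δλ/λ_C = 1 - -0.6561
Δλ/λ_C = 1.6561

This means the shift is 1.6561 × λ_C = 4.0181 pm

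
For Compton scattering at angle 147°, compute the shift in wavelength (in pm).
4.4612 pm

Using the Compton scattering formula:
Δλ = λ_C(1 - cos θ)

where λ_C = h/(m_e·c) ≈ 2.4263 pm is the Compton wavelength of an electron.

For θ = 147°:
cos(147°) = -0.8387
1 - cos(147°) = 1.8387

Δλ = 2.4263 × 1.8387
Δλ = 4.4612 pm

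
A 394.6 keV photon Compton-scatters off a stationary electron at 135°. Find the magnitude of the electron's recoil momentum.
2.8263e-22 kg·m/s

The electron is initially at rest, so by conservation of momentum:
p⃗_e = p⃗₀ − p⃗'  (incident photon momentum minus scattered photon momentum)

Photon momentum magnitudes (p = h/λ = E/c):
λ₀ = hc/E₀ = 3.1420 pm → p₀ = h/λ₀ = 2.1089e-22 kg·m/s
Δλ = λ_C(1 − cos 135°) = 4.1420 pm
λ' = 7.2840 pm → p' = h/λ' = 9.0968e-23 kg·m/s

The scattered photon makes angle θ = 135° with the incident direction, so by the law of cosines:
|p⃗_e|² = p₀² + p'² − 2p₀p'cos θ
|p⃗_e|² = (2.1089e-22)² + (9.0968e-23)² − 2·2.1089e-22·9.0968e-23·cos(135°)
|p⃗_e| = 2.8263e-22 kg·m/s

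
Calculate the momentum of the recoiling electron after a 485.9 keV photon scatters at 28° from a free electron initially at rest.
1.2199e-22 kg·m/s

The electron is initially at rest, so by conservation of momentum:
p⃗_e = p⃗₀ − p⃗'  (incident photon momentum minus scattered photon momentum)

Photon momentum magnitudes (p = h/λ = E/c):
λ₀ = hc/E₀ = 2.5516 pm → p₀ = h/λ₀ = 2.5968e-22 kg·m/s
Δλ = λ_C(1 − cos 28°) = 0.2840 pm
λ' = 2.8356 pm → p' = h/λ' = 2.3367e-22 kg·m/s

The scattered photon makes angle θ = 28° with the incident direction, so by the law of cosines:
|p⃗_e|² = p₀² + p'² − 2p₀p'cos θ
|p⃗_e|² = (2.5968e-22)² + (2.3367e-22)² − 2·2.5968e-22·2.3367e-22·cos(28°)
|p⃗_e| = 1.2199e-22 kg·m/s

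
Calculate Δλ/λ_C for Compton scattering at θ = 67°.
0.6093 λ_C

The Compton shift formula is:
Δλ = λ_C(1 - cos θ)

Dividing both sides by λ_C:
Δλ/λ_C = 1 - cos θ

For θ = 67°:
Δλ/λ_C = 1 - cos(67°)
Δλ/λ_C = 1 - 0.3907
Δλ/λ_C = 0.6093

This means the shift is 0.6093 × λ_C = 1.4783 pm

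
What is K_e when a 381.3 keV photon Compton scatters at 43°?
63.6717 keV

By energy conservation: K_e = E_initial - E_final

First find the scattered photon energy:
Initial wavelength: λ = hc/E = 3.2516 pm
Compton shift: Δλ = λ_C(1 - cos(43°)) = 0.6518 pm
Final wavelength: λ' = 3.2516 + 0.6518 = 3.9034 pm
Final photon energy: E' = hc/λ' = 317.6283 keV

Electron kinetic energy:
K_e = E - E' = 381.3000 - 317.6283 = 63.6717 keV

(Intermediate values are shown rounded; full precision is carried through to the final answer.)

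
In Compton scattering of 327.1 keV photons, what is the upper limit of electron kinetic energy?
183.6500 keV

Maximum energy transfer occurs at θ = 180° (backscattering).

Initial photon: E₀ = 327.1 keV → λ₀ = 3.7904 pm

Maximum Compton shift (at 180°):
Δλ_max = 2λ_C = 2 × 2.4263 = 4.8526 pm

Final wavelength:
λ' = 3.7904 + 4.8526 = 8.6430 pm

Minimum photon energy (maximum energy to electron):
E'_min = hc/λ' = 143.4500 keV

Maximum electron kinetic energy:
K_max = E₀ - E'_min = 327.1000 - 143.4500 = 183.6500 keV

(Intermediate values are shown rounded; full precision is carried through to the final answer.)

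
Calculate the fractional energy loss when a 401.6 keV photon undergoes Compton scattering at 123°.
0.5483 (or 54.83%)

Calculate initial and final photon energies:

Initial: E₀ = 401.6 keV → λ₀ = 3.0873 pm
Compton shift: Δλ = 3.7478 pm
Final wavelength: λ' = 6.8350 pm
Final energy: E' = 181.3953 keV

Fractional energy loss:
(E₀ - E')/E₀ = (401.6000 - 181.3953)/401.6000
= 220.2047/401.6000
= 0.5483
= 54.83%

(Intermediate values are shown rounded; full precision is carried through to the final answer.)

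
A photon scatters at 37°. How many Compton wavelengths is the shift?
0.2014 λ_C

The Compton shift formula is:
Δλ = λ_C(1 - cos θ)

Dividing both sides by λ_C:
Δλ/λ_C = 1 - cos θ

For θ = 37°:
Δλ/λ_C = 1 - cos(37°)
Δλ/λ_C = 1 - 0.7986
Δλ/λ_C = 0.2014

This means the shift is 0.2014 × λ_C = 0.4886 pm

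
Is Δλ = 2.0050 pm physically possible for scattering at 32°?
No, inconsistent

Calculate the expected shift for θ = 32°:

Δλ_expected = λ_C(1 - cos(32°))
Δλ_expected = 2.4263 × (1 - cos(32°))
Δλ_expected = 2.4263 × 0.1520
Δλ_expected = 0.3687 pm

Given shift: 2.0050 pm
Expected shift: 0.3687 pm
Difference: 1.6363 pm

The values do not match. The given shift corresponds to θ ≈ 80.0°, not 32°.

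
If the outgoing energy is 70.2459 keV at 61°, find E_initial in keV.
75.6001 keV

Convert final energy to wavelength (hc ≈ 1239.842 keV·pm):
λ' = hc/E' = 1239.842 / 70.2459 = 17.6500 pm

Calculate the Compton shift:
Δλ = λ_C(1 - cos(61°))
Δλ = 2.4263 × (1 - cos(61°))
Δλ = 1.2500 pm

Initial wavelength:
λ = λ' - Δλ = 17.6500 - 1.2500 = 16.4000 pm

Initial energy:
E = hc/λ = 1239.842 / 16.4000 = 75.6001 keV

(Intermediate values are shown rounded; full precision is carried through to the final answer.)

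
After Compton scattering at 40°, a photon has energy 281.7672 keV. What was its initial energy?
323.5001 keV

Convert final energy to wavelength (hc ≈ 1239.842 keV·pm):
λ' = hc/E' = 1239.842 / 281.7672 = 4.4002 pm

Calculate the Compton shift:
Δλ = λ_C(1 - cos(40°))
Δλ = 2.4263 × (1 - cos(40°))
Δλ = 0.5676 pm

Initial wavelength:
λ = λ' - Δλ = 4.4002 - 0.5676 = 3.8326 pm

Initial energy:
E = hc/λ = 1239.842 / 3.8326 = 323.5001 keV

(Intermediate values are shown rounded; full precision is carried through to the final answer.)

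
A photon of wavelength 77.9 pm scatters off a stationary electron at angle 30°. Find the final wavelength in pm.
78.2251 pm

Using the Compton scattering formula:
λ' = λ + Δλ = λ + λ_C(1 - cos θ)

Given:
- Initial wavelength λ = 77.9 pm
- Scattering angle θ = 30°
- Compton wavelength λ_C ≈ 2.4263 pm

Calculate the shift:
Δλ = 2.4263 × (1 - cos(30°))
Δλ = 2.4263 × 0.1340
Δλ = 0.3251 pm

Final wavelength:
λ' = 77.9 + 0.3251 = 78.2251 pm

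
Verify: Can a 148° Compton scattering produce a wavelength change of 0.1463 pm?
No, inconsistent

Calculate the expected shift for θ = 148°:

Δλ_expected = λ_C(1 - cos(148°))
Δλ_expected = 2.4263 × (1 - cos(148°))
Δλ_expected = 2.4263 × 1.8480
Δλ_expected = 4.4839 pm

Given shift: 0.1463 pm
Expected shift: 4.4839 pm
Difference: 4.3376 pm

The values do not match. The given shift corresponds to θ ≈ 20.0°, not 148°.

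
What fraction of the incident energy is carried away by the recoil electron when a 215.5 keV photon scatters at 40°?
0.0898 (or 8.98%)

Calculate initial and final photon energies:

Initial: E₀ = 215.5 keV → λ₀ = 5.7533 pm
Compton shift: Δλ = 0.5676 pm
Final wavelength: λ' = 6.3210 pm
Final energy: E' = 196.1472 keV

Fractional energy loss:
(E₀ - E')/E₀ = (215.5000 - 196.1472)/215.5000
= 19.3528/215.5000
= 0.0898
= 8.98%

(Intermediate values are shown rounded; full precision is carried through to the final answer.)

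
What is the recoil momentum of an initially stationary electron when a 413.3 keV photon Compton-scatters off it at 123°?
2.8646e-22 kg·m/s

The electron is initially at rest, so by conservation of momentum:
p⃗_e = p⃗₀ − p⃗'  (incident photon momentum minus scattered photon momentum)

Photon momentum magnitudes (p = h/λ = E/c):
λ₀ = hc/E₀ = 2.9999 pm → p₀ = h/λ₀ = 2.2088e-22 kg·m/s
Δλ = λ_C(1 − cos 123°) = 3.7478 pm
λ' = 6.7476 pm → p' = h/λ' = 9.8198e-23 kg·m/s

The scattered photon makes angle θ = 123° with the incident direction, so by the law of cosines:
|p⃗_e|² = p₀² + p'² − 2p₀p'cos θ
|p⃗_e|² = (2.2088e-22)² + (9.8198e-23)² − 2·2.2088e-22·9.8198e-23·cos(123°)
|p⃗_e| = 2.8646e-22 kg·m/s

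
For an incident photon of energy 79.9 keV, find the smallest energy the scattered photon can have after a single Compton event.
60.8660 keV (at θ = 180°)

The scattered photon has minimum energy when its wavelength is maximum, i.e., when the Compton shift Δλ = λ_C(1 − cos θ) is maximum. This occurs at θ = 180° (backscattering), giving Δλ_max = 2λ_C = 4.8526 pm.

Initial wavelength: λ₀ = hc/E₀ = 15.5174 pm
Maximum final wavelength: λ'_max = λ₀ + 2λ_C = 15.5174 + 4.8526 = 20.3700 pm
Minimum final energy: E'_min = hc/λ'_max = 60.8660 keV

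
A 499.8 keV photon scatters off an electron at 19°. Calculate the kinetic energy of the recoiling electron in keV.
25.2856 keV

By energy conservation: K_e = E_initial - E_final

First find the scattered photon energy:
Initial wavelength: λ = hc/E = 2.4807 pm
Compton shift: Δλ = λ_C(1 - cos(19°)) = 0.1322 pm
Final wavelength: λ' = 2.4807 + 0.1322 = 2.6129 pm
Final photon energy: E' = hc/λ' = 474.5144 keV

Electron kinetic energy:
K_e = E - E' = 499.8000 - 474.5144 = 25.2856 keV

(Intermediate values are shown rounded; full precision is carried through to the final answer.)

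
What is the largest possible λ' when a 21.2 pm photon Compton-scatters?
26.0526 pm (at θ = 180°)

The Compton shift is Δλ = λ_C(1 − cos θ).

Since cos θ ranges from −1 to 1, the factor (1 − cos θ) ranges from 0 to 2; the maximum shift occurs at θ = 180° (backscattering):
Δλ_max = 2λ_C = 2 × 2.4263 pm = 4.8526 pm

Maximum scattered wavelength:
λ'_max = λ₀ + Δλ_max = 21.2 + 4.8526 = 26.0526 pm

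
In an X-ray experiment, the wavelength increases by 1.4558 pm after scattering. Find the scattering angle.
66.42°

From the Compton formula Δλ = λ_C(1 - cos θ), we can solve for θ:

cos θ = 1 - Δλ/λ_C

Given:
- Δλ = 1.4558 pm
- λ_C = h/(m_e·c) ≈ 2.42631024 pm

cos θ = 1 - 1.4558/2.42631024
cos θ = 1 - 0.600006
cos θ = 0.399994

θ = arccos(0.399994)
θ = 66.42°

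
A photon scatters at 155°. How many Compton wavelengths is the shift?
1.9063 λ_C

The Compton shift formula is:
Δλ = λ_C(1 - cos θ)

Dividing both sides by λ_C:
Δλ/λ_C = 1 - cos θ

For θ = 155°:
Δλ/λ_C = 1 - cos(155°)
Δλ/λ_C = 1 - -0.9063
Δλ/λ_C = 1.9063

This means the shift is 1.9063 × λ_C = 4.6253 pm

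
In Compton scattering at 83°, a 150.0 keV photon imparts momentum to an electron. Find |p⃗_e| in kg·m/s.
9.6141e-23 kg·m/s

The electron is initially at rest, so by conservation of momentum:
p⃗_e = p⃗₀ − p⃗'  (incident photon momentum minus scattered photon momentum)

Photon momentum magnitudes (p = h/λ = E/c):
λ₀ = hc/E₀ = 8.2656 pm → p₀ = h/λ₀ = 8.0164e-23 kg·m/s
Δλ = λ_C(1 − cos 83°) = 2.1306 pm
λ' = 10.3962 pm → p' = h/λ' = 6.3735e-23 kg·m/s

The scattered photon makes angle θ = 83° with the incident direction, so by the law of cosines:
|p⃗_e|² = p₀² + p'² − 2p₀p'cos θ
|p⃗_e|² = (8.0164e-23)² + (6.3735e-23)² − 2·8.0164e-23·6.3735e-23·cos(83°)
|p⃗_e| = 9.6141e-23 kg·m/s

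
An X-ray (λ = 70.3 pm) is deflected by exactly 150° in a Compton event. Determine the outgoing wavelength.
74.8276 pm

Using the Compton formula: λ' = λ + λ_C(1 − cos θ)

For θ = 150°, cos θ = -√3/2 (exact) ≈ -0.8660, so:
1 − cos 150° = 1 − (-√3/2) ≈ 1.8660

Δλ = λ_C × 1.8660 = 2.4263 × 1.8660 = 4.5276 pm

λ' = 70.3 + 4.5276 = 74.8276 pm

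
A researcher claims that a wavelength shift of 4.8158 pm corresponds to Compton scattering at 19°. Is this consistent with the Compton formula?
No, inconsistent

Calculate the expected shift for θ = 19°:

Δλ_expected = λ_C(1 - cos(19°))
Δλ_expected = 2.4263 × (1 - cos(19°))
Δλ_expected = 2.4263 × 0.0545
Δλ_expected = 0.1322 pm

Given shift: 4.8158 pm
Expected shift: 0.1322 pm
Difference: 4.6836 pm

The values do not match. The given shift corresponds to θ ≈ 170.0°, not 19°.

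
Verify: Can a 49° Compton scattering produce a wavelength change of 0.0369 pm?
No, inconsistent

Calculate the expected shift for θ = 49°:

Δλ_expected = λ_C(1 - cos(49°))
Δλ_expected = 2.4263 × (1 - cos(49°))
Δλ_expected = 2.4263 × 0.3439
Δλ_expected = 0.8345 pm

Given shift: 0.0369 pm
Expected shift: 0.8345 pm
Difference: 0.7976 pm

The values do not match. The given shift corresponds to θ ≈ 10.0°, not 49°.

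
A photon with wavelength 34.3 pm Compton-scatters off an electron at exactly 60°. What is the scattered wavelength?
35.5132 pm

Using the Compton formula: λ' = λ + λ_C(1 − cos θ)

For θ = 60°, cos θ = 1/2 (exact) = 0.5000, so:
1 − cos 60° = 1 − (1/2) = 0.5000

Δλ = λ_C × 0.5000 = 2.4263 × 0.5000 = 1.2132 pm

λ' = 34.3 + 1.2132 = 35.5132 pm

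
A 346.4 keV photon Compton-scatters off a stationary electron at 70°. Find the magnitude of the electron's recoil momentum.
1.8561e-22 kg·m/s

The electron is initially at rest, so by conservation of momentum:
p⃗_e = p⃗₀ − p⃗'  (incident photon momentum minus scattered photon momentum)

Photon momentum magnitudes (p = h/λ = E/c):
λ₀ = hc/E₀ = 3.5792 pm → p₀ = h/λ₀ = 1.8513e-22 kg·m/s
Δλ = λ_C(1 − cos 70°) = 1.5965 pm
λ' = 5.1757 pm → p' = h/λ' = 1.2802e-22 kg·m/s

The scattered photon makes angle θ = 70° with the incident direction, so by the law of cosines:
|p⃗_e|² = p₀² + p'² − 2p₀p'cos θ
|p⃗_e|² = (1.8513e-22)² + (1.2802e-22)² − 2·1.8513e-22·1.2802e-22·cos(70°)
|p⃗_e| = 1.8561e-22 kg·m/s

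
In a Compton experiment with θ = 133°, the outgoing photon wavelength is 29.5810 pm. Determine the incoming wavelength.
25.5000 pm

From λ' = λ + Δλ, we have λ = λ' - Δλ

First calculate the Compton shift:
Δλ = λ_C(1 - cos θ)
Δλ = 2.4263 × (1 - cos(133°))
Δλ = 2.4263 × 1.6820
Δλ = 4.0810 pm

Initial wavelength:
λ = λ' - Δλ
λ = 29.5810 - 4.0810
λ = 25.5000 pm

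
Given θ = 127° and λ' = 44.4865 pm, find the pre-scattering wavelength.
40.6000 pm

From λ' = λ + Δλ, we have λ = λ' - Δλ

First calculate the Compton shift:
Δλ = λ_C(1 - cos θ)
Δλ = 2.4263 × (1 - cos(127°))
Δλ = 2.4263 × 1.6018
Δλ = 3.8865 pm

Initial wavelength:
λ = λ' - Δλ
λ = 44.4865 - 3.8865
λ = 40.6000 pm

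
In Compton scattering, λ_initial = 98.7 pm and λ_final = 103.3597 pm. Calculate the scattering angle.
157.00°

First find the wavelength shift:
Δλ = λ' - λ = 103.3597 - 98.7 = 4.6597 pm

Using Δλ = λ_C(1 - cos θ), with λ_C = h/(m_e·c) ≈ 2.42631024 pm:
cos θ = 1 - Δλ/λ_C
cos θ = 1 - 4.6597/2.42631024
cos θ = -0.920488

θ = arccos(-0.920488)
θ = 157.00°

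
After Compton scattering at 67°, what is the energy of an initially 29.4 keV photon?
28.4043 keV

First convert energy to wavelength:
λ = hc/E, with hc ≈ 1239.842 keV·pm (i.e. 1239.842 eV·nm)

For E = 29.4 keV = 29400 eV:
λ = 1239.842 keV·pm / 29.4 keV
λ = 42.1715 pm

Calculate the Compton shift:
Δλ = λ_C(1 - cos(67°)) = 2.4263 × 0.6093
Δλ = 1.4783 pm

Final wavelength:
λ' = 42.1715 + 1.4783 = 43.6498 pm

Final energy:
E' = hc/λ' = 1239.842 / 43.6498 = 28.4043 keV

(Intermediate values are shown rounded; full precision is carried through to the final answer.)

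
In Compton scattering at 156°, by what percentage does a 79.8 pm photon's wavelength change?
5.8181%

Calculate the Compton shift:
Δλ = λ_C(1 - cos(156°))
Δλ = 2.4263 × (1 - cos(156°))
Δλ = 2.4263 × 1.9135
Δλ = 4.6429 pm

Percentage change:
(Δλ/λ₀) × 100 = (4.6429/79.8) × 100
= 5.8181%

(Intermediate values are shown rounded; full precision is carried through to the final answer.)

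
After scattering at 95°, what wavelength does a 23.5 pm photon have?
26.1378 pm

Using the Compton scattering formula:
λ' = λ + Δλ = λ + λ_C(1 - cos θ)

Given:
- Initial wavelength λ = 23.5 pm
- Scattering angle θ = 95°
- Compton wavelength λ_C ≈ 2.4263 pm

Calculate the shift:
Δλ = 2.4263 × (1 - cos(95°))
Δλ = 2.4263 × 1.0872
Δλ = 2.6378 pm

Final wavelength:
λ' = 23.5 + 2.6378 = 26.1378 pm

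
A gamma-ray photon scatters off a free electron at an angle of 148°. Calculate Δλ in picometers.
4.4839 pm

Using the Compton scattering formula:
Δλ = λ_C(1 - cos θ)

where λ_C = h/(m_e·c) ≈ 2.4263 pm is the Compton wavelength of an electron.

For θ = 148°:
cos(148°) = -0.8480
1 - cos(148°) = 1.8480

Δλ = 2.4263 × 1.8480
Δλ = 4.4839 pm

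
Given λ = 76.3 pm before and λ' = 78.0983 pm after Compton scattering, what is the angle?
75.00°

First find the wavelength shift:
Δλ = λ' - λ = 78.0983 - 76.3 = 1.7983 pm

Using Δλ = λ_C(1 - cos θ), with λ_C = h/(m_e·c) ≈ 2.42631024 pm:
cos θ = 1 - Δλ/λ_C
cos θ = 1 - 1.7983/2.42631024
cos θ = 0.258833

θ = arccos(0.258833)
θ = 75.00°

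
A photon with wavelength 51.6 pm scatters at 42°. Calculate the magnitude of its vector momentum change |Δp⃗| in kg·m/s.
9.1500e-24 kg·m/s

Photon momentum magnitude is p = h/λ.

Initial momentum:
p₀ = h/λ = 6.6261e-34/5.1600e-11 = 1.2841e-23 kg·m/s

After scattering:
λ' = λ + Δλ = 51.6 + 0.6232 = 52.2232 pm
p' = h/λ' = 6.6261e-34/5.2223e-11 = 1.2688e-23 kg·m/s

Momentum is a vector; the scattered photon's direction makes angle θ = 42° with the incident direction. The magnitude of the vector change Δp⃗ = p⃗₀ − p⃗' is found from the law of cosines:
|Δp⃗|² = p₀² + p'² − 2p₀p'cos θ
|Δp⃗|² = (1.2841e-23)² + (1.2688e-23)² − 2·1.2841e-23·1.2688e-23·cos(42°)
|Δp⃗| = 9.1500e-24 kg·m/s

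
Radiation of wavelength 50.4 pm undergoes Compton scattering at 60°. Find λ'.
51.6132 pm

Using the Compton formula: λ' = λ + λ_C(1 − cos θ)

For θ = 60°, cos θ = 1/2 (exact) = 0.5000, so:
1 − cos 60° = 1 − (1/2) = 0.5000

Δλ = λ_C × 0.5000 = 2.4263 × 0.5000 = 1.2132 pm

λ' = 50.4 + 1.2132 = 51.6132 pm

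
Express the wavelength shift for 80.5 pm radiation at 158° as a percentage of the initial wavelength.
5.8086%

Calculate the Compton shift:
Δλ = λ_C(1 - cos(158°))
Δλ = 2.4263 × (1 - cos(158°))
Δλ = 2.4263 × 1.9272
Δλ = 4.6759 pm

Percentage change:
(Δλ/λ₀) × 100 = (4.6759/80.5) × 100
= 5.8086%

(Intermediate values are shown rounded; full precision is carried through to the final answer.)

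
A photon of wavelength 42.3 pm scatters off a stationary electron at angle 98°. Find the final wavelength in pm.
45.0640 pm

Using the Compton scattering formula:
λ' = λ + Δλ = λ + λ_C(1 - cos θ)

Given:
- Initial wavelength λ = 42.3 pm
- Scattering angle θ = 98°
- Compton wavelength λ_C ≈ 2.4263 pm

Calculate the shift:
Δλ = 2.4263 × (1 - cos(98°))
Δλ = 2.4263 × 1.1392
Δλ = 2.7640 pm

Final wavelength:
λ' = 42.3 + 2.7640 = 45.0640 pm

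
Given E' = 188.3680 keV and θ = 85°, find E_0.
283.9001 keV

Convert final energy to wavelength (hc ≈ 1239.842 keV·pm):
λ' = hc/E' = 1239.842 / 188.3680 = 6.5820 pm

Calculate the Compton shift:
Δλ = λ_C(1 - cos(85°))
Δλ = 2.4263 × (1 - cos(85°))
Δλ = 2.2148 pm

Initial wavelength:
λ = λ' - Δλ = 6.5820 - 2.2148 = 4.3672 pm

Initial energy:
E = hc/λ = 1239.842 / 4.3672 = 283.9001 keV

(Intermediate values are shown rounded; full precision is carried through to the final answer.)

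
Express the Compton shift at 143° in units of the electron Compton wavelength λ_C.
1.7986 λ_C

The Compton shift formula is:
Δλ = λ_C(1 - cos θ)

Dividing both sides by λ_C:
Δλ/λ_C = 1 - cos θ

For θ = 143°:
Δλ/λ_C = 1 - cos(143°)
Δλ/λ_C = 1 - -0.7986
Δλ/λ_C = 1.7986

This means the shift is 1.7986 × λ_C = 4.3640 pm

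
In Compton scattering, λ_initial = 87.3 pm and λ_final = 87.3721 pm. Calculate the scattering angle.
14.00°

First find the wavelength shift:
Δλ = λ' - λ = 87.3721 - 87.3 = 0.0721 pm

Using Δλ = λ_C(1 - cos θ), with λ_C = h/(m_e·c) ≈ 2.42631024 pm:
cos θ = 1 - Δλ/λ_C
cos θ = 1 - 0.0721/2.42631024
cos θ = 0.970284

θ = arccos(0.970284)
θ = 14.00°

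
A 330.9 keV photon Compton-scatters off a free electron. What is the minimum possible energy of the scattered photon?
144.1761 keV (at θ = 180°)

The scattered photon has minimum energy when its wavelength is maximum, i.e., when the Compton shift Δλ = λ_C(1 − cos θ) is maximum. This occurs at θ = 180° (backscattering), giving Δλ_max = 2λ_C = 4.8526 pm.

Initial wavelength: λ₀ = hc/E₀ = 3.7469 pm
Maximum final wavelength: λ'_max = λ₀ + 2λ_C = 3.7469 + 4.8526 = 8.5995 pm
Minimum final energy: E'_min = hc/λ'_max = 144.1761 keV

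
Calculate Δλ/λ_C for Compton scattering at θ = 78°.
0.7921 λ_C

The Compton shift formula is:
Δλ = λ_C(1 - cos θ)

Dividing both sides by λ_C:
Δλ/λ_C = 1 - cos θ

For θ = 78°:
Δλ/λ_C = 1 - cos(78°)
Δλ/λ_C = 1 - 0.2079
Δλ/λ_C = 0.7921

This means the shift is 0.7921 × λ_C = 1.9219 pm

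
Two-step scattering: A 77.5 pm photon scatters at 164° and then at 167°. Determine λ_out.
87.0491 pm

Apply Compton shift twice:

First scattering at θ₁ = 164°:
Δλ₁ = λ_C(1 - cos(164°))
Δλ₁ = 2.4263 × 1.9613
Δλ₁ = 4.7586 pm

After first scattering:
λ₁ = 77.5 + 4.7586 = 82.2586 pm

Second scattering at θ₂ = 167°:
Δλ₂ = λ_C(1 - cos(167°))
Δλ₂ = 2.4263 × 1.9744
Δλ₂ = 4.7904 pm

Final wavelength:
λ₂ = 82.2586 + 4.7904 = 87.0491 pm

Total shift: Δλ_total = 4.7586 + 4.7904 = 9.5491 pm

(Intermediate values are shown rounded; full precision is carried through to the final answer.)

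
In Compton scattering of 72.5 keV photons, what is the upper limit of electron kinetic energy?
16.0252 keV

Maximum energy transfer occurs at θ = 180° (backscattering).

Initial photon: E₀ = 72.5 keV → λ₀ = 17.1013 pm

Maximum Compton shift (at 180°):
Δλ_max = 2λ_C = 2 × 2.4263 = 4.8526 pm

Final wavelength:
λ' = 17.1013 + 4.8526 = 21.9539 pm

Minimum photon energy (maximum energy to electron):
E'_min = hc/λ' = 56.4748 keV

Maximum electron kinetic energy:
K_max = E₀ - E'_min = 72.5000 - 56.4748 = 16.0252 keV

(Intermediate values are shown rounded; full precision is carried through to the final answer.)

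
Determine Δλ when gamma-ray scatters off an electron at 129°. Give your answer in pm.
3.9532 pm

Using the Compton scattering formula:
Δλ = λ_C(1 - cos θ)

where λ_C = h/(m_e·c) ≈ 2.4263 pm is the Compton wavelength of an electron.

For θ = 129°:
cos(129°) = -0.6293
1 - cos(129°) = 1.6293

Δλ = 2.4263 × 1.6293
Δλ = 3.9532 pm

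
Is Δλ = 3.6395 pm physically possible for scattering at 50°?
No, inconsistent

Calculate the expected shift for θ = 50°:

Δλ_expected = λ_C(1 - cos(50°))
Δλ_expected = 2.4263 × (1 - cos(50°))
Δλ_expected = 2.4263 × 0.3572
Δλ_expected = 0.8667 pm

Given shift: 3.6395 pm
Expected shift: 0.8667 pm
Difference: 2.7728 pm

The values do not match. The given shift corresponds to θ ≈ 120.0°, not 50°.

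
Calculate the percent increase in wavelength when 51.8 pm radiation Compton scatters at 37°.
0.9432%

Calculate the Compton shift:
Δλ = λ_C(1 - cos(37°))
Δλ = 2.4263 × (1 - cos(37°))
Δλ = 2.4263 × 0.2014
Δλ = 0.4886 pm

Percentage change:
(Δλ/λ₀) × 100 = (0.4886/51.8) × 100
= 0.9432%

(Intermediate values are shown rounded; full precision is carried through to the final answer.)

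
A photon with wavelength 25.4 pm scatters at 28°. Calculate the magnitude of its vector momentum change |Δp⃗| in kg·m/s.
1.2555e-23 kg·m/s

Photon momentum magnitude is p = h/λ.

Initial momentum:
p₀ = h/λ = 6.6261e-34/2.5400e-11 = 2.6087e-23 kg·m/s

After scattering:
λ' = λ + Δλ = 25.4 + 0.2840 = 25.6840 pm
p' = h/λ' = 6.6261e-34/2.5684e-11 = 2.5798e-23 kg·m/s

Momentum is a vector; the scattered photon's direction makes angle θ = 28° with the incident direction. The magnitude of the vector change Δp⃗ = p⃗₀ − p⃗' is found from the law of cosines:
|Δp⃗|² = p₀² + p'² − 2p₀p'cos θ
|Δp⃗|² = (2.6087e-23)² + (2.5798e-23)² − 2·2.6087e-23·2.5798e-23·cos(28°)
|Δp⃗| = 1.2555e-23 kg·m/s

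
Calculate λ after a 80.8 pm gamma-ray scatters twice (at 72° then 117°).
86.0044 pm

Apply Compton shift twice:

First scattering at θ₁ = 72°:
Δλ₁ = λ_C(1 - cos(72°))
Δλ₁ = 2.4263 × 0.6910
Δλ₁ = 1.6765 pm

After first scattering:
λ₁ = 80.8 + 1.6765 = 82.4765 pm

Second scattering at θ₂ = 117°:
Δλ₂ = λ_C(1 - cos(117°))
Δλ₂ = 2.4263 × 1.4540
Δλ₂ = 3.5278 pm

Final wavelength:
λ₂ = 82.4765 + 3.5278 = 86.0044 pm

Total shift: Δλ_total = 1.6765 + 3.5278 = 5.2044 pm

(Intermediate values are shown rounded; full precision is carried through to the final answer.)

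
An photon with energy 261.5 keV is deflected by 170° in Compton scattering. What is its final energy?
129.7309 keV

First convert energy to wavelength:
λ = hc/E, with hc ≈ 1239.842 keV·pm (i.e. 1239.842 eV·nm)

For E = 261.5 keV = 261500 eV:
λ = 1239.842 keV·pm / 261.5 keV
λ = 4.7413 pm

Calculate the Compton shift:
Δλ = λ_C(1 - cos(170°)) = 2.4263 × 1.9848
Δλ = 4.8158 pm

Final wavelength:
λ' = 4.7413 + 4.8158 = 9.5570 pm

Final energy:
E' = hc/λ' = 1239.842 / 9.5570 = 129.7309 keV

(Intermediate values are shown rounded; full precision is carried through to the final answer.)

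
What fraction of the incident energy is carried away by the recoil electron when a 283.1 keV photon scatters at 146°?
0.5033 (or 50.33%)

Calculate initial and final photon energies:

Initial: E₀ = 283.1 keV → λ₀ = 4.3795 pm
Compton shift: Δλ = 4.4378 pm
Final wavelength: λ' = 8.8173 pm
Final energy: E' = 140.6142 keV

Fractional energy loss:
(E₀ - E')/E₀ = (283.1000 - 140.6142)/283.1000
= 142.4858/283.1000
= 0.5033
= 50.33%

(Intermediate values are shown rounded; full precision is carried through to the final answer.)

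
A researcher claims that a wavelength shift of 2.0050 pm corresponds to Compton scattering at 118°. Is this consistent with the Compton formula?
No, inconsistent

Calculate the expected shift for θ = 118°:

Δλ_expected = λ_C(1 - cos(118°))
Δλ_expected = 2.4263 × (1 - cos(118°))
Δλ_expected = 2.4263 × 1.4695
Δλ_expected = 3.5654 pm

Given shift: 2.0050 pm
Expected shift: 3.5654 pm
Difference: 1.5604 pm

The values do not match. The given shift corresponds to θ ≈ 80.0°, not 118°.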